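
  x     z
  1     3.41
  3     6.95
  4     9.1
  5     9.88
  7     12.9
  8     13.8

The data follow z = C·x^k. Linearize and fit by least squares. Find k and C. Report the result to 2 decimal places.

Linearized form: ln z = k·ln x + ln C. From the 6 transformed points,
Σln x = 8.1197, Σ(ln x)² = 13.8297, Σln z = 12.8461, Σln x·ln z = 19.3117.
Equations: 13.8297·k + 8.1197·ln C = 19.3117;  8.1197·k + 6·ln C = 12.8461.
Δ = 13.8297·6 − (8.1197)² = 17.0487; k = (19.3117·6 − 8.1197·12.8461)/17.0487 = 0.67825, ln C = (13.8297·12.8461 − 8.1197·19.3117)/17.0487 = 1.22316, so C = exp(1.22316) = 3.39792.

k = 0.68, C = 3.40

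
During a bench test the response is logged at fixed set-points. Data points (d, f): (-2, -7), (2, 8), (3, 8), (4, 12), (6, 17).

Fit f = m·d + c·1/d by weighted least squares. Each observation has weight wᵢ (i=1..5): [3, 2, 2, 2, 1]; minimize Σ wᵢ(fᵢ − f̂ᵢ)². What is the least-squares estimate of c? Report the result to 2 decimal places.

c = 3.64

Setting ∂/∂m … = 0 gives: 106·m + 10·c = 320;  10·m + (13/8)·c = 98/3.
(Σwᵢ·d·d = 106, Σwᵢ·d·1/d = 10, Σwᵢ·1/d·1/d = 13/8, Σwᵢ·d·f = 320, Σwᵢ·1/d·f = 98/3.)
Eliminating c: (13/8)·(row 1) − 10·(row 2) gives (289/4)·m = (13/8)·320 − 10·(98/3) = 580/3, so m = 2320/867.
Then c = ((98/3) − 10·(2320/867))/(13/8) = 3152/867.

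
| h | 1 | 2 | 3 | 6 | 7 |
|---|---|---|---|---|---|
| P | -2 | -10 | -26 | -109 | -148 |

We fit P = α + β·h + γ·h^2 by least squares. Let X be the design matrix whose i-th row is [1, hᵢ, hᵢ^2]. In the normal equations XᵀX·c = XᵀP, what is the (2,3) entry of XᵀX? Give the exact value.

Row 2 ↔ basis h, column 3 ↔ basis h^2, so (XᵀX)_{2,3} = Σᵢ (h)·(h^2) = (1)·(1) + (2)·(4) + (3)·(9) + (6)·(36) + (7)·(49) = 595.

595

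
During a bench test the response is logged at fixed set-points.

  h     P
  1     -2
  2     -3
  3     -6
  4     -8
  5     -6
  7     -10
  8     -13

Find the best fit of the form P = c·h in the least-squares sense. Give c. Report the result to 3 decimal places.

c = -1.560

Compute the Gram sums: Σh·h = 168.
Moment sums: Σh·P = -262.
So AᵀA·[c]ᵀ = AᵀP: [[168]]·[c]ᵀ = [-262]ᵀ.
c = (-262)/168 = -1.55952.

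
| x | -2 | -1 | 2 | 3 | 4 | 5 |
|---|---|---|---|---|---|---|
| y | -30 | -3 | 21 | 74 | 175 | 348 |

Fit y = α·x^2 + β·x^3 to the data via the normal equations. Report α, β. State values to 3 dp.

AᵀA·[α, β]ᵀ = Aᵀy reads: 995·α + 4391·β = 12127;  4391·α + 20579·β = 57109.
Δ = 995·20579 − 4391² = 1195224.
α = (12127·20579 − 4391·57109)/1195224 = -200681/199204; β = (995·57109 − 4391·12127)/1195224 = 595633/199204.

α = -1.007, β = 2.990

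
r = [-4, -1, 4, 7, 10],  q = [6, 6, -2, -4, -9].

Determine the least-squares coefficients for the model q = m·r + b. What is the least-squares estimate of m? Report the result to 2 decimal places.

Forming XᵀX = [[182, 16]; [16, 5]] and Xᵀq = [-156, -3]ᵀ gives XᵀX·[m, b]ᵀ = Xᵀq.
Eliminating b: 5·(row 1) − 16·(row 2) gives 654·m = 5·(-156) − 16·(-3) = -732, so m = -122/109.
Then b = ((-3) − 16·(-122/109))/5 = 325/109.

m = -1.12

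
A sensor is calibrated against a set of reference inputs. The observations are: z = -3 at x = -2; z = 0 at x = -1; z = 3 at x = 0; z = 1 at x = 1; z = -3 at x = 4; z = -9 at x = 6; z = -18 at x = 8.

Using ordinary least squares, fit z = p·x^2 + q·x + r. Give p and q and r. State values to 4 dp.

p = -0.4001, q = 0.7655, r = 1.0807

AᵀA·[p, q, r]ᵀ = Aᵀz reads: 5666·p + 784·q + 122·r = -1535;  784·p + 122·q + 16·r = -203;  122·p + 16·q + 7·r = -29.
Solving the 3×3 system (Gaussian elimination) gives p = -5087/12714, q = 9733/12714, r = 2290/2119.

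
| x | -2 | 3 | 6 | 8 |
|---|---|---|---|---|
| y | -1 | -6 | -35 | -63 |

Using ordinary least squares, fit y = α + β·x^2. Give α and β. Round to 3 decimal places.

Forming AᵀA = [[4, 113]; [113, 5489]] and Aᵀy = [-105, -5350]ᵀ gives AᵀA·[α, β]ᵀ = Aᵀy.
Δ = 4·5489 − 113² = 9187.
α = ((-105)·5489 − 113·(-5350))/9187 = 28205/9187; β = (4·(-5350) − 113·(-105))/9187 = -9535/9187.

α = 3.070, β = -1.038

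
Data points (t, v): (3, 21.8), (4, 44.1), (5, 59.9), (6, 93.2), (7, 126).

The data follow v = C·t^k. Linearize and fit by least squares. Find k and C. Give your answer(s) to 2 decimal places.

k = 2.03, C = 2.42

Linearized form: ln v = k·ln t + ln C. From the 5 transformed points,
Σln t = 7.8320, Σ(ln t)² = 12.7160, Σln v = 20.3321, Σln t·ln v = 32.7580.
Equations: 12.7160·k + 7.8320·ln C = 32.7580;  7.8320·k + 5·ln C = 20.3321.
Solving (det = 2.2397): k = 2.03113, ln C = 0.88484, so C = exp(0.88484) = 2.42260.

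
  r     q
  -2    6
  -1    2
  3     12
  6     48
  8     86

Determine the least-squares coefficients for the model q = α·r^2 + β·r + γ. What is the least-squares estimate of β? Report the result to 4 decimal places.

MᵀM·[α, β, γ]ᵀ = Mᵀq reads: 5490·α + 746·β + 114·γ = 7366;  746·α + 114·β + 14·γ = 998;  114·α + 14·β + 5·γ = 154.
(Σr^2·r^2 = 5490, Σr^2·r = 746, Σr^2 = 114, Σr·r = 114, Σr = 14, Σ1 = 5, Σr^2·q = 7366, Σr·q = 998, Σq = 154.)
Row-reducing yields α = 1319/968, β = -191/968, γ = 69/242.

β = -0.1973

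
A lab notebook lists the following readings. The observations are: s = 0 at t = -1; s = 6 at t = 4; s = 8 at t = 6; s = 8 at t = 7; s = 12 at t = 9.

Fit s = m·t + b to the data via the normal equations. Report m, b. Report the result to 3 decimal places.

m = 1.138, b = 1.110

From the data, Σt·t = 183, Σt = 25, Σ1 = 5.
Right-hand side: Σt·s = 236, Σs = 34.
Eliminating b: 5·(row 1) − 25·(row 2) gives 290·m = 5·236 − 25·34 = 330, so m = 33/29.
Then b = (34 − 25·(33/29))/5 = 161/145.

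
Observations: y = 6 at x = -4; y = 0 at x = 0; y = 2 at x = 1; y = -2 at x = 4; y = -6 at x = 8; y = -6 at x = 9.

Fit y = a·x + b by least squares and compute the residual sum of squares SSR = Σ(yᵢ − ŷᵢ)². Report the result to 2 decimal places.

Sums needed: Σx·x = 178, Σx = 18, Σ1 = 6.
For Aᵀy: Σx·y = -132, Σy = -6.
So AᵀA·[a, b]ᵀ = Aᵀy: [[178, 18]; [18, 6]]·[a, b]ᵀ = [-132, -6]ᵀ.
Eliminating b: 6·(row 1) − 18·(row 2) gives 744·a = 6·(-132) − 18·(-6) = -684, so a = -57/62.
Then b = ((-6) − 18·(-57/62))/6 = 109/62.
Residuals: 35/62, -109/62, 36/31, -5/62, -25/62, 16/31; SSR = 161/31.

SSR = 5.19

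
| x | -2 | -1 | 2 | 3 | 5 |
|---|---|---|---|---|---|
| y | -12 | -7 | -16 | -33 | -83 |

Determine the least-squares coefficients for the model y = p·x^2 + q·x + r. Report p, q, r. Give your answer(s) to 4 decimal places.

p = -2.9956, q = -0.9518, r = -3.1053

Compute the Gram sums: Σx^2·x^2 = 739, Σx^2·x = 151, Σx^2 = 43, Σx·x = 43, Σx = 7, Σ1 = 5.
And Σx^2·y = -2491, Σx·y = -515, Σy = -151.
Normal equations: [[739, 151, 43]; [151, 43, 7]; [43, 7, 5]]·[p, q, r]ᵀ = [-2491, -515, -151]ᵀ.
Solving the 3×3 system (Gaussian elimination) gives p = -683/228, q = -217/228, r = -59/19.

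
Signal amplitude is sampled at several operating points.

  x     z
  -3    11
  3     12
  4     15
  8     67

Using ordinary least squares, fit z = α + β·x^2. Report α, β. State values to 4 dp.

Entries of MᵀM: Σ1 = 4, Σx^2 = 98, Σx^2·x^2 = 4514.
And Σz = 105, Σx^2·z = 4735.
Normal equations: [[4, 98]; [98, 4514]]·[α, β]ᵀ = [105, 4735]ᵀ.
Δ = 4·4514 − 98² = 8452.
α = (105·4514 − 98·4735)/8452 = 2485/2113; β = (4·4735 − 98·105)/8452 = 4325/4226.

α = 1.1761, β = 1.0234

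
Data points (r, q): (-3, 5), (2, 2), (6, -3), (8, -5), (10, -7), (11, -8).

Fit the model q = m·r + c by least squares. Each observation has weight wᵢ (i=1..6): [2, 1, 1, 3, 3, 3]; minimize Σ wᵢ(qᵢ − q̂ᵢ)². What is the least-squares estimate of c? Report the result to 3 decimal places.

c = 2.588

The normal system XᵀWX·[m, c]ᵀ = XᵀWq is [[913, 89]; [89, 13]]·[m, c]ᵀ = [-638, -51]ᵀ.
Eliminating c: 13·(row 1) − 89·(row 2) gives 3948·m = 13·(-638) − 89·(-51) = -3755, so m = -3755/3948.
Then c = ((-51) − 89·(-3755/3948))/13 = 10219/3948.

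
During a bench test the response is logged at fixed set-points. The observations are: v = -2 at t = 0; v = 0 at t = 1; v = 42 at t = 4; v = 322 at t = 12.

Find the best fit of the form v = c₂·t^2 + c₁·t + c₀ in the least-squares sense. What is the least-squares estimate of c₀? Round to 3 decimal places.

c₀ = -3.296

MᵀM·[c₂, c₁, c₀]ᵀ = Mᵀv reads: 20993·c₂ + 1793·c₁ + 161·c₀ = 47040;  1793·c₂ + 161·c₁ + 17·c₀ = 4032;  161·c₂ + 17·c₁ + 4·c₀ = 362.
Row-reducing yields c₂ = 325/163, c₁ = 2597/815, c₀ = -2686/815.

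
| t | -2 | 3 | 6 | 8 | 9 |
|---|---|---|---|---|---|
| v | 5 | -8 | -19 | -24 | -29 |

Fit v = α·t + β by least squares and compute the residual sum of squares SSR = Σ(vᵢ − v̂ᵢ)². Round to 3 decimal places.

SSR = 4.931

The normal equations are: 194·α + 24·β = -601;  24·α + 5·β = -75.
Eliminating β: 5·(row 1) − 24·(row 2) gives 394·α = 5·(-601) − 24·(-75) = -1205, so α = -1205/394.
Then β = ((-75) − 24·(-1205/394))/5 = -63/197.
Residuals: -157/197, 589/394, -65/197, 155/197, -455/394; SSR = 1943/394.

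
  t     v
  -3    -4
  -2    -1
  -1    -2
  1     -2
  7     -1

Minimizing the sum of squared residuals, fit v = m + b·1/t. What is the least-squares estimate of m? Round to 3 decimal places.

m = -1.981

Compute the Gram sums: Σ1 = 5, Σ1/t = -29/42, Σ1/t·1/t = 4201/1764.
For Aᵀv: Σv = -10, Σ1/t·v = 71/42.
Determinant 5·(4201/1764) − (-29/42)² = 5041/441.
m = ((-10)·(4201/1764) − (-29/42)·(71/42))/(5041/441) = -39951/20164; b = (5·(71/42) − (-29/42)·(-10))/(5041/441) = 1365/10082.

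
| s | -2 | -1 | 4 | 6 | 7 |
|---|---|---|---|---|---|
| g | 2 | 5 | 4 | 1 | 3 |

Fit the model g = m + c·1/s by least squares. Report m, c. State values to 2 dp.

With design matrix M, MᵀM = [[5, -79/84]; [-79/84, 9601/7056]] and Mᵀg = [15, -185/42]ᵀ.
Determinant 5·(9601/7056) − (-79/84)² = 10441/1764.
m = (15·(9601/7056) − (-79/84)·(-185/42))/(10441/1764) = 114785/41764; c = (5·(-185/42) − (-79/84)·15)/(10441/1764) = -13965/10441.

m = 2.75, c = -1.34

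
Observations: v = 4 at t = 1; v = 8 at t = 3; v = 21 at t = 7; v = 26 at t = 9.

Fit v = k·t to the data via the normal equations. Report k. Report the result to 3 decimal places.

The normal equations are: 140·k = 409.
Hence k = 409 / 140 ≈ 2.92143.

k = 2.921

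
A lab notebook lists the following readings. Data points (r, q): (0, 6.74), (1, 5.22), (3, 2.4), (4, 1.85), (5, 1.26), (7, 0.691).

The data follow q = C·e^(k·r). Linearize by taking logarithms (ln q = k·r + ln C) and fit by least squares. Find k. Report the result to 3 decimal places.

k = -0.332

Taking logs, ln q = k·r + ln C, so regress ln q on r.
Over the data: Σr = 20.0000, Σ(r)² = 100.0000, Σln q = 4.9127, Σr·ln q = 5.3079.
Normal system: [[100.0000, 20.0000]; [20.0000, 6]]·[k, ln C]ᵀ = [5.3079, 4.9127]ᵀ.
Slope k = (n·Σr·ln q − Σr·Σln q)/(n·Σ(r)² − (Σr)²) = (6·5.3079 − 20.0000·4.9127)/200.0000 = -0.33203; ln C = (Σln q − k·Σr)/n = 1.92556.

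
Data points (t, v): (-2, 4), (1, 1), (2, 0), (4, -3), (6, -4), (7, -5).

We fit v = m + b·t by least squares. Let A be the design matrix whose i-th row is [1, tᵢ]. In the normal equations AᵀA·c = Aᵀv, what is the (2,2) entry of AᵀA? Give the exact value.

Row 2 ↔ basis t, column 2 ↔ basis t, so (AᵀA)_{2,2} = Σᵢ (t)·(t) = (-2)·(-2) + (1)·(1) + (2)·(2) + (4)·(4) + (6)·(6) + (7)·(7) = 110.

110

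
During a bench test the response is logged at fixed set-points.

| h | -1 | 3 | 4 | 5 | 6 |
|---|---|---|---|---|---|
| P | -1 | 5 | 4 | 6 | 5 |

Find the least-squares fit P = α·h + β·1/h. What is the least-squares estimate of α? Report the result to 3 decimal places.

α = 1.033

From the data, Σh·h = 87, Σh·1/h = 5, Σ1/h·1/h = 4469/3600.
For AᵀP: Σh·P = 92, Σ1/h·P = 57/10.
Eliminating β: (4469/3600)·(row 1) − 5·(row 2) gives (99601/1200)·α = (4469/3600)·92 − 5·(57/10) = 77137/900, so α = 308548/298803.
Then β = ((57/10) − 5·(308548/298803))/(4469/3600) = 43080/99601.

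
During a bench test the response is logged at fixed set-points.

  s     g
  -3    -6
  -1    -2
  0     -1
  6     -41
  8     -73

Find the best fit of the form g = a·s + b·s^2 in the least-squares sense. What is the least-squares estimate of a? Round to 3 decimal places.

a = -0.813

With design matrix A, AᵀA = [[110, 700]; [700, 5474]] and Aᵀg = [-810, -6204]ᵀ.
Eliminating b: 5474·(row 1) − 700·(row 2) gives 112140·a = 5474·(-810) − 700·(-6204) = -91140, so a = -217/267.
Then b = ((-6204) − 700·(-217/267))/5474 = -1924/1869.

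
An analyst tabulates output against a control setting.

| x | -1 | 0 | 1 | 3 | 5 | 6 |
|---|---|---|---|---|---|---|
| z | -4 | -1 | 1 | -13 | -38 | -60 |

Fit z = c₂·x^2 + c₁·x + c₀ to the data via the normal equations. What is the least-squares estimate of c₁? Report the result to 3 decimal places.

The normal system MᵀM·[c₂, c₁, c₀]ᵀ = Mᵀz is [[2004, 368, 72]; [368, 72, 14]; [72, 14, 6]]·[c₂, c₁, c₀]ᵀ = [-3230, -584, -115]ᵀ.
Solving the 3×3 system (Gaussian elimination) gives c₂ = -1445/726, c₁ = 507/242, c₀ = -62/363.

c₁ = 2.095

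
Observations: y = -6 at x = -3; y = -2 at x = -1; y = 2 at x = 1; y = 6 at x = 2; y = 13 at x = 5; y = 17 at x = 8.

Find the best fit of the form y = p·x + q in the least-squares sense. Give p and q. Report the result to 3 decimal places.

The normal system AᵀA·[p, q]ᵀ = Aᵀy is [[104, 12]; [12, 6]]·[p, q]ᵀ = [235, 30]ᵀ.
Determinant 104·6 − 12² = 480.
p = (235·6 − 12·30)/480 = 35/16; q = (104·30 − 12·235)/480 = 5/8.

p = 2.188, q = 0.625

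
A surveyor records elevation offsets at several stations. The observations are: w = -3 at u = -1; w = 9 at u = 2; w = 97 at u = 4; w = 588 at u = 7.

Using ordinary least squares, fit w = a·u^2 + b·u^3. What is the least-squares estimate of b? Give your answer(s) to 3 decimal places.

Compute the Gram sums: Σu^2·u^2 = 2674, Σu^2·u^3 = 17862, Σu^3·u^3 = 121810.
For Xᵀw: Σu^2·w = 30397, Σu^3·w = 207967.
det = 2674·121810 − 17862² = 6668896.
a = (30397·121810 − 17862·207967)/6668896 = -57923/32062; b = (2674·207967 − 17862·30397)/6668896 = 411017/208403.

b = 1.972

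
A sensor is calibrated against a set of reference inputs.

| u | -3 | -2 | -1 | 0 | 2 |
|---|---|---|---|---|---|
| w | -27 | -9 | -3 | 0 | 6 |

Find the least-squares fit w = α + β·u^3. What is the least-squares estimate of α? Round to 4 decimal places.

α = -1.2715

The normal system AᵀA·[α, β]ᵀ = Aᵀw is [[5, -28]; [-28, 858]]·[α, β]ᵀ = [-33, 852]ᵀ.
Eliminating β: 858·(row 1) − (-28)·(row 2) gives 3506·α = 858·(-33) − (-28)·852 = -4458, so α = -2229/1753.
Then β = (852 − (-28)·(-2229/1753))/858 = 1668/1753.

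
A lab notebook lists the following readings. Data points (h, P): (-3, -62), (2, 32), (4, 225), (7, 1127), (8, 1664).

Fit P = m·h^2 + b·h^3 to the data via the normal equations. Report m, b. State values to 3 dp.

m = 2.081, b = 2.990

The normal system AᵀA·[m, b]ᵀ = AᵀP is [[6850, 50388]; [50388, 384682]]·[m, b]ᵀ = [164889, 1254859]ᵀ.
det = 6850·384682 − 50388² = 96121156.
m = (164889·384682 − 50388·1254859)/96121156 = 99997503/48060578; b = (6850·1254859 − 50388·164889)/96121156 = 143678609/48060578.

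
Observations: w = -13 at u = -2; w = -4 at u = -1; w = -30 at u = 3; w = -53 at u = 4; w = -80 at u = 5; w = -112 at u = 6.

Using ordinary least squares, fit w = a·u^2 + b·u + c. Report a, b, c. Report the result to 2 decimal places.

a = -2.96, b = -0.67, c = -2.14

From the data, Σu^2·u^2 = 2275, Σu^2·u = 423, Σu^2 = 91, Σu·u = 91, Σu = 15, Σ1 = 6.
And Σu^2·w = -7206, Σu·w = -1344, Σw = -292.
Normal equations: [[2275, 423, 91]; [423, 91, 15]; [91, 15, 6]]·[a, b, c]ᵀ = [-7206, -1344, -292]ᵀ.
Solving the 3×3 system (Gaussian elimination) gives a = -85651/28960, b = -19377/28960, c = -3869/1810.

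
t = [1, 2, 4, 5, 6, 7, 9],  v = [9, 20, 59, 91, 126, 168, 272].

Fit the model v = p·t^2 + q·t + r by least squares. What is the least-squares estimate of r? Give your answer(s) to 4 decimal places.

Setting ∂/∂p … = 0 gives: 11156·p + 1486·q + 212·r = 38108;  1486·p + 212·q + 34·r = 5120;  212·p + 34·q + 7·r = 745.
Inverting the 3×3 Gram matrix, [p, q, r]ᵀ = [75811/23961, 29542/23961, 36885/7987]ᵀ.

r = 4.6181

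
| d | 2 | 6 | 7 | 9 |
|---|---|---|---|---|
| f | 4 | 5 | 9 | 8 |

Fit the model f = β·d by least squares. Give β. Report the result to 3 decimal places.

The normal equations are: 170·β = 173.
(Σd·d = 170, Σd·f = 173.)
Hence β = 173 / 170 ≈ 1.01765.

β = 1.018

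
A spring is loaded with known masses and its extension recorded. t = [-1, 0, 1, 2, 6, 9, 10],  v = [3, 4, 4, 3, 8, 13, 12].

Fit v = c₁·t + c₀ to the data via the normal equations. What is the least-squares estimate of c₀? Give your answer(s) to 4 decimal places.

Compute the Gram sums: Σt·t = 223, Σt = 27, Σ1 = 7.
Right-hand side: Σt·v = 292, Σv = 47.
So MᵀM·[c₁, c₀]ᵀ = Mᵀv: [[223, 27]; [27, 7]]·[c₁, c₀]ᵀ = [292, 47]ᵀ.
Δ = 223·7 − 27² = 832.
c₁ = (292·7 − 27·47)/832 = 775/832; c₀ = (223·47 − 27·292)/832 = 2597/832.

c₀ = 3.1214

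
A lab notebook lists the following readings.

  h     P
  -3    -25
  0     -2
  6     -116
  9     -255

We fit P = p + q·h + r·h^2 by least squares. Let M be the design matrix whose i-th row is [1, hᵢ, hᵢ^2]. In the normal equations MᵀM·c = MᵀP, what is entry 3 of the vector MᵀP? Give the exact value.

-25056

Entry 3 ↔ basis h^2, so (MᵀP)_{3} = Σᵢ (h^2)·Pᵢ = (9)·(-25) + (0)·(-2) + (36)·(-116) + (81)·(-255) = -25056.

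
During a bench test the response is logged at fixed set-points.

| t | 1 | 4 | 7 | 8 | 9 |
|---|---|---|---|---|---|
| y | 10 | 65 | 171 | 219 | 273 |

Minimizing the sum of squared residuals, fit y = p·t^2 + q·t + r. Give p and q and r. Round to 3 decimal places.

Forming XᵀX = [[13315, 1649, 211]; [1649, 211, 29]; [211, 29, 5]] and Xᵀy = [45558, 5676, 738]ᵀ gives XᵀX·[p, q, r]ᵀ = Xᵀy.
Solving the 3×3 system (Gaussian elimination) gives p = 9803/3328, q = 11129/3328, r = 6489/1664.

p = 2.946, q = 3.344, r = 3.900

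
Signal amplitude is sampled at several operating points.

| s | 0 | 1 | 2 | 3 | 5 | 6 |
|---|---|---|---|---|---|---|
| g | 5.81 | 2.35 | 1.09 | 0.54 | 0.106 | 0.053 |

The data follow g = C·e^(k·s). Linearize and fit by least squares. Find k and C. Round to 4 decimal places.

k = -0.7785, C = 5.4173

With ln gᵢ as the transformed response and sᵢ as the regressor:
Σs = 17.0000, Σ(s)² = 75.0000, Σln g = -3.0978, Σs·ln g = -29.6681.
Equations: 75.0000·k + 17.0000·ln C = -29.6681;  17.0000·k + 6·ln C = -3.0978.
Δ = 75.0000·6 − (17.0000)² = 161.0000; k = (-29.6681·6 − 17.0000·-3.0978)/161.0000 = -0.77855, ln C = (75.0000·-3.0978 − 17.0000·-29.6681)/161.0000 = 1.68959, so C = exp(1.68959) = 5.41726.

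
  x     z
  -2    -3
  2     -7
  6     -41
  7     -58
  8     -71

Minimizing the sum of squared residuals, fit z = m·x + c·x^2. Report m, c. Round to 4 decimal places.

m = -0.9211, c = -1.0116

MᵀM·[m, c]ᵀ = Mᵀz reads: 157·m + 1071·c = -1228;  1071·m + 7825·c = -8902.
Eliminating c: 7825·(row 1) − 1071·(row 2) gives 81484·m = 7825·(-1228) − 1071·(-8902) = -75058, so m = -37529/40742.
Then c = ((-8902) − 1071·(-37529/40742))/7825 = -41213/40742.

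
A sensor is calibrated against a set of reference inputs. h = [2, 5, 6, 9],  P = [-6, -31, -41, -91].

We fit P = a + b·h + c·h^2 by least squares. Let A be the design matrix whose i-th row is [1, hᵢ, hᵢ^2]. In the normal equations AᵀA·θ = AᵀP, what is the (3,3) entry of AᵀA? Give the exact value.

Row 3 ↔ basis h^2, column 3 ↔ basis h^2, so (AᵀA)_{3,3} = Σᵢ (h^2)·(h^2) = (4)·(4) + (25)·(25) + (36)·(36) + (81)·(81) = 8498.

8498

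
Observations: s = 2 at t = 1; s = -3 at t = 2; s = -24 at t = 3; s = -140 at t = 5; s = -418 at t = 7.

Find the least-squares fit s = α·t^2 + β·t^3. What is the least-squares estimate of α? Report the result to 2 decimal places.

The normal equations are: 3124·α + 20208·β = -24208;  20208·α + 134068·β = -161544.
Δ = 3124·134068 − 20208² = 10465168.
α = ((-24208)·134068 − 20208·(-161544))/10465168 = 1185188/654073; β = (3124·(-161544) − 20208·(-24208))/10465168 = -966762/654073.

α = 1.81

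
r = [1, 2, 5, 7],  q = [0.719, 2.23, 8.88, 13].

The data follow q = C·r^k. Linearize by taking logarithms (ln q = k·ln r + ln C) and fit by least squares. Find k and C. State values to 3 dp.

k = 1.500, C = 0.750

Let Y = ln q. Fitting Y = k·ln r + ln C by least squares:
Σln r = 4.2485, Σ(ln r)² = 6.8573, Σln q = 5.2209, Σln r·ln q = 9.0618.
Equations: 6.8573·k + 4.2485·ln C = 9.0618;  4.2485·k + 4·ln C = 5.2209.
Slope k = (n·Σln r·ln q − Σln r·Σln q)/(n·Σ(ln r)² − (Σln r)²) = (4·9.0618 − 4.2485·5.2209)/9.3795 = 1.49968; ln C = (Σln q − k·Σln r)/n = -0.28763, so C = exp(-0.28763) = 0.75004.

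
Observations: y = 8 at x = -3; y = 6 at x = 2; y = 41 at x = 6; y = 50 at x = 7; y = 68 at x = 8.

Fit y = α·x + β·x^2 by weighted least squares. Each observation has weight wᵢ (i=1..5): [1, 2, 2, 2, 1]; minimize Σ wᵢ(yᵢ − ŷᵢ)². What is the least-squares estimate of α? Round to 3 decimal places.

Sums needed: Σwᵢ·x·x = 251, Σwᵢ·x·x^2 = 1619, Σwᵢ·x^2·x^2 = 11603.
Right-hand side: Σwᵢ·x·y = 1736, Σwᵢ·x^2·y = 12324.
Normal equations: [[251, 1619]; [1619, 11603]]·[α, β]ᵀ = [1736, 12324]ᵀ.
Eliminating β: 11603·(row 1) − 1619·(row 2) gives 291192·α = 11603·1736 − 1619·12324 = 190252, so α = 47563/72798.
Then β = (12324 − 1619·(47563/72798))/11603 = 70685/72798.

α = 0.653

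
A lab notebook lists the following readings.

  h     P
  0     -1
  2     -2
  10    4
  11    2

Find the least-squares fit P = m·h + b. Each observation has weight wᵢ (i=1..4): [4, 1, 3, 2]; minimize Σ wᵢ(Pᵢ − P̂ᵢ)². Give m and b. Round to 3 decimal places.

Entries of MᵀWM: Σwᵢ·h·h = 546, Σwᵢ·h = 54, Σwᵢ·1 = 10.
Moment sums: Σwᵢ·h·P = 160, Σwᵢ·P = 10.
MᵀWM·[m, b]ᵀ = MᵀWP becomes [[546, 54]; [54, 10]]·[m, b]ᵀ = [160, 10]ᵀ.
Determinant 546·10 − 54² = 2544.
m = (160·10 − 54·10)/2544 = 5/12; b = (546·10 − 54·160)/2544 = -5/4.

m = 0.417, b = -1.250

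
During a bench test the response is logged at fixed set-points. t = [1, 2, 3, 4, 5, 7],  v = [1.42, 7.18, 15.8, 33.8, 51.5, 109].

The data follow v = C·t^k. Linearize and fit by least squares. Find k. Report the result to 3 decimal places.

k = 2.227

Taking logs, ln v = k·ln t + ln C, so regress ln v on ln t.
XᵀX = [[9.9861, 6.7334]; [6.7334, 6]], rhs = [24.7516, 17.2354]ᵀ  (here Σln t = 6.7334, Σ(ln t)² = 9.9861, Σln v = 17.2354, Σln t·ln v = 24.7516).
Slope k = (n·Σln t·ln v − Σln t·Σln v)/(n·Σ(ln t)² − (Σln t)²) = (6·24.7516 − 6.7334·17.2354)/14.5777 = 2.22650; ln C = (Σln v − k·Σln t)/n = 0.37391.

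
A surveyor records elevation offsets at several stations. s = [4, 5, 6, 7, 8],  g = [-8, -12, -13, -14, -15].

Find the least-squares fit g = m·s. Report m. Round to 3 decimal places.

m = -2.042

Setting ∂/∂m … = 0 gives: 190·m = -388.
Hence m = -388 / 190 ≈ -2.04211.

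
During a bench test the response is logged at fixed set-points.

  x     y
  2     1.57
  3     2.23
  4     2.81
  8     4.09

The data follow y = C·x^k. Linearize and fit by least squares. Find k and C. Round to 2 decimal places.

With ln yᵢ as the transformed response and ln xᵢ as the regressor:
Σln x = 5.2575, Σ(ln x)² = 7.9333, Σln y = 3.6948, Σln x·ln y = 5.5550.
Normal system: [[7.9333, 5.2575]; [5.2575, 4]]·[k, ln C]ᵀ = [5.5550, 3.6948]ᵀ.
Slope k = (n·Σln x·ln y − Σln x·Σln y)/(n·Σ(ln x)² − (Σln x)²) = (4·5.5550 − 5.2575·3.6948)/4.0919 = 0.68299; ln C = (Σln y − k·Σln x)/n = 0.02600, so C = exp(0.02600) = 1.02634.

k = 0.68, C = 1.03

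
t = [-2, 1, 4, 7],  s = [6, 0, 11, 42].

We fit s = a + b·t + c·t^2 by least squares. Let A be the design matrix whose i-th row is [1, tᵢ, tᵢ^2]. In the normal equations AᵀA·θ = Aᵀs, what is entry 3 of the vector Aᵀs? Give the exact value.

Entry 3 ↔ basis t^2, so (Aᵀs)_{3} = Σᵢ (t^2)·sᵢ = (4)·(6) + (1)·(0) + (16)·(11) + (49)·(42) = 2258.

2258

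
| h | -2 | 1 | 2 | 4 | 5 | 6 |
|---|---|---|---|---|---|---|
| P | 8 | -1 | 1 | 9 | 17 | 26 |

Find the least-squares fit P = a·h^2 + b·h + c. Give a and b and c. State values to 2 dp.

a = 1.03, b = -1.84, c = 0.17

The normal equations are: 2210·a + 406·b + 86·c = 1540;  406·a + 86·b + 16·c = 262;  86·a + 16·b + 6·c = 60.
(Σh^2·h^2 = 2210, Σh^2·h = 406, Σh^2 = 86, Σh·h = 86, Σh = 16, Σ1 = 6, Σh^2·P = 1540, Σh·P = 262, ΣP = 60.)
Solving the 3×3 system (Gaussian elimination) gives a = 1717/1671, b = -15334/8355, c = 463/2785.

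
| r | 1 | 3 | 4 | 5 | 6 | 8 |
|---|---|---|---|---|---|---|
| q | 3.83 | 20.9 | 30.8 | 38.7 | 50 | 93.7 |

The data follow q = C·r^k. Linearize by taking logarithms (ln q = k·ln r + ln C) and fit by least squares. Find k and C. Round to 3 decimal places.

k = 1.487, C = 3.842

Taking logs, ln q = k·ln r + ln C, so regress ln q on ln r.
Sums: Σln r = 7.9655, Σ(ln r)² = 13.2535, Σln q = 19.9181, Σln r·ln q = 30.4252.
Normal system: [[13.2535, 7.9655]; [7.9655, 6]]·[k, ln C]ᵀ = [30.4252, 19.9181]ᵀ.
Solving (det = 16.0713): k = 1.48666, ln C = 1.34600, so C = exp(1.34600) = 3.84203.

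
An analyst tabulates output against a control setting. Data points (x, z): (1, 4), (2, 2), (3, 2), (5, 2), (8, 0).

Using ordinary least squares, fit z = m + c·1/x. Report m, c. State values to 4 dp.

m = 0.4426, c = 3.6078

Sums needed: Σ1 = 5, Σ1/x = 259/120, Σ1/x·1/x = 20401/14400.
And Σz = 10, Σ1/x·z = 91/15.
Eliminating c: (20401/14400)·(row 1) − (259/120)·(row 2) gives (8731/3600)·m = (20401/14400)·10 − (259/120)·(91/15) = 7729/7200, so m = 7729/17462.
Then c = ((91/15) − (259/120)·(7729/17462))/(20401/14400) = 31500/8731.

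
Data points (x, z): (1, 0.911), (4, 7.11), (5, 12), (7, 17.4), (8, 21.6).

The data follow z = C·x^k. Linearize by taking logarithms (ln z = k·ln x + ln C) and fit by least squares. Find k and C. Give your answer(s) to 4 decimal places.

k = 1.5298, C = 0.9124

Let Y = ln z. Fitting Y = k·ln x + ln C by least squares:
Sums: Σln x = 7.0211, Σ(ln x)² = 12.6227, Σln z = 10.2824, Σln x·ln z = 18.6664.
Normal system: [[12.6227, 7.0211]; [7.0211, 5]]·[k, ln C]ᵀ = [18.6664, 10.2824]ᵀ.
Slope k = (n·Σln x·ln z − Σln x·Σln z)/(n·Σ(ln x)² − (Σln x)²) = (5·18.6664 − 7.0211·10.2824)/13.8181 = 1.52980; ln C = (Σln z − k·Σln x)/n = -0.09169, so C = exp(-0.09169) = 0.91238.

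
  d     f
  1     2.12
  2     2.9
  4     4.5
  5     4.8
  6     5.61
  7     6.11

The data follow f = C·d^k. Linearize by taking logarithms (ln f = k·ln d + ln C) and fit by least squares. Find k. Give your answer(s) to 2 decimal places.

k = 0.55

Taking logs, ln f = k·ln d + ln C, so regress ln f on ln d.
Over the data: Σln d = 7.4265, Σ(ln d)² = 11.9895, Σln f = 8.4233, Σln d·ln f = 11.9596.
Normal system: [[11.9895, 7.4265]; [7.4265, 6]]·[k, ln C]ᵀ = [11.9596, 8.4233]ᵀ.
Δ = 11.9895·6 − (7.4265)² = 16.7835; k = (11.9596·6 − 7.4265·8.4233)/16.7835 = 0.54826, ln C = (11.9895·8.4233 − 7.4265·11.9596)/16.7835 = 0.72527.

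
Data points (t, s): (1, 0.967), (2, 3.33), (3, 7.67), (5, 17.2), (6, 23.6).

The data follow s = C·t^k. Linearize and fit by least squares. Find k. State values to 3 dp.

With ln sᵢ as the transformed response and ln tᵢ as the regressor:
Σln t = 5.1930, Σ(ln t)² = 7.4881, Σln s = 9.2129, Σln t·ln s = 13.3150.
Equations: 7.4881·k + 5.1930·ln C = 13.3150;  5.1930·k + 5·ln C = 9.2129.
Slope k = (n·Σln t·ln s − Σln t·Σln s)/(n·Σ(ln t)² − (Σln t)²) = (5·13.3150 − 5.1930·9.2129)/10.4737 = 1.78855; ln C = (Σln s − k·Σln t)/n = -0.01499.

k = 1.789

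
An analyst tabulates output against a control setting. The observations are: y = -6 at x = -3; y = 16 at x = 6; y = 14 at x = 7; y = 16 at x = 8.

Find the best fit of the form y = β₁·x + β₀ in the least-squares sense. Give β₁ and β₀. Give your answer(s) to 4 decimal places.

β₁ = 2.0779, β₀ = 0.6494

The normal equations are: 158·β₁ + 18·β₀ = 340;  18·β₁ + 4·β₀ = 40.
(Σx·x = 158, Σx = 18, Σ1 = 4, Σx·y = 340, Σy = 40.)
Δ = 158·4 − 18² = 308.
β₁ = (340·4 − 18·40)/308 = 160/77; β₀ = (158·40 − 18·340)/308 = 50/77.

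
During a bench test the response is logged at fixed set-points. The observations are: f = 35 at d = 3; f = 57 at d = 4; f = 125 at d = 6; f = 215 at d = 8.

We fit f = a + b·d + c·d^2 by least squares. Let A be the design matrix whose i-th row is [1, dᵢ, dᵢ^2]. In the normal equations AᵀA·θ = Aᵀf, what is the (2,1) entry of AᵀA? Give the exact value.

21

Row 2 ↔ basis d, column 1 ↔ basis 1, so (AᵀA)_{2,1} = Σᵢ d = (3)·(1) + (4)·(1) + (6)·(1) + (8)·(1) = 21.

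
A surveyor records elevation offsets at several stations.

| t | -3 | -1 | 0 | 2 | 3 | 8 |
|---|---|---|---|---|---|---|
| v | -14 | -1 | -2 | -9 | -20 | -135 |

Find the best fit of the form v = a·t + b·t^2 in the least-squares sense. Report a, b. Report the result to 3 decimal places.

a = -1.018, b = -1.978

The normal equations are: 87·a + 519·b = -1115;  519·a + 4275·b = -8983.
(Σt·t = 87, Σt·t^2 = 519, Σt^2·t^2 = 4275, Σt·v = -1115, Σt^2·v = -8983.)
Eliminating b: 4275·(row 1) − 519·(row 2) gives 102564·a = 4275·(-1115) − 519·(-8983) = -104448, so a = -8704/8547.
Then b = ((-8983) − 519·(-8704/8547))/4275 = -16903/8547.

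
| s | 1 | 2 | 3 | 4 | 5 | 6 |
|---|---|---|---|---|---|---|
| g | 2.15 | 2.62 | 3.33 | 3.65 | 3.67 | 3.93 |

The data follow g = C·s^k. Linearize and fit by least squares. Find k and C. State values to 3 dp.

Taking logs, ln g = k·ln s + ln C, so regress ln g on ln s.
Σln s = 6.5793, Σ(ln s)² = 9.4099, Σln g = 6.8952, Σln s·ln g = 8.3289.
Equations: 9.4099·k + 6.5793·ln C = 8.3289;  6.5793·k + 6·ln C = 6.8952.
Solving (det = 13.1729): k = 0.34985, ln C = 0.76557, so C = exp(0.76557) = 2.15021.

k = 0.350, C = 2.150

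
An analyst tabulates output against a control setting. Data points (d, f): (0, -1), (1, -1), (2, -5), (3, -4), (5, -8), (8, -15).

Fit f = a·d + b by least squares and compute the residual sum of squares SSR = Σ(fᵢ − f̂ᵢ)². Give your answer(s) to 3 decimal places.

Forming XᵀX = [[103, 19]; [19, 6]] and Xᵀf = [-183, -34]ᵀ gives XᵀX·[a, b]ᵀ = Xᵀf.
Determinant 103·6 − 19² = 257.
a = ((-183)·6 − 19·(-34))/257 = -452/257; b = (103·(-34) − 19·(-183))/257 = -25/257.
Residuals: -232/257, 220/257, -356/257, 353/257, 229/257, -214/257; SSR = 1758/257.

SSR = 6.840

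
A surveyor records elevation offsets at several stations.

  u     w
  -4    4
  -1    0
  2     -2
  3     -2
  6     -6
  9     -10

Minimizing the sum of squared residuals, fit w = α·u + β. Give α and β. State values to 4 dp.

α = -1.0228, β = -0.1096

From the data, Σu·u = 147, Σu = 15, Σ1 = 6.
And Σu·w = -152, Σw = -16.
Determinant 147·6 − 15² = 657.
α = ((-152)·6 − 15·(-16))/657 = -224/219; β = (147·(-16) − 15·(-152))/657 = -8/73.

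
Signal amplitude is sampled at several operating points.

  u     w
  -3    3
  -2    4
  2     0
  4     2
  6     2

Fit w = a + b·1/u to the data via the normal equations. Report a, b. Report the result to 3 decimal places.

a = 2.256, b = -3.357

The normal system AᵀA·[a, b]ᵀ = Aᵀw is [[5, 1/12]; [1/12, 101/144]]·[a, b]ᵀ = [11, -13/6]ᵀ.
det = 5·(101/144) − (1/12)² = 7/2.
a = (11·(101/144) − (1/12)·(-13/6))/(7/2) = 379/168; b = (5·(-13/6) − (1/12)·11)/(7/2) = -47/14.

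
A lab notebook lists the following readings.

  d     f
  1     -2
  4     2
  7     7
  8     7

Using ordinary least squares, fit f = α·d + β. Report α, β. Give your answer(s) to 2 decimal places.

α = 1.37, β = -3.33

Forming XᵀX = [[130, 20]; [20, 4]] and Xᵀf = [111, 14]ᵀ gives XᵀX·[α, β]ᵀ = Xᵀf.
Δ = 130·4 − 20² = 120.
α = (111·4 − 20·14)/120 = 41/30; β = (130·14 − 20·111)/120 = -10/3.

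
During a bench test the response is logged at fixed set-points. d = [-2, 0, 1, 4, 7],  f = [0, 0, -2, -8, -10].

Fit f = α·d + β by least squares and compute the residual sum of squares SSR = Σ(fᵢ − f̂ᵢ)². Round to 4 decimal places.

Normal-equation sums: Σd·d = 70, Σd = 10, Σ1 = 5.
Moment sums: Σd·f = -104, Σf = -20.
Eliminating β: 5·(row 1) − 10·(row 2) gives 250·α = 5·(-104) − 10·(-20) = -320, so α = -32/25.
Then β = ((-20) − 10·(-32/25))/5 = -36/25.
Residuals: -28/25, 36/25, 18/25, -36/25, 2/5; SSR = 152/25.

SSR = 6.0800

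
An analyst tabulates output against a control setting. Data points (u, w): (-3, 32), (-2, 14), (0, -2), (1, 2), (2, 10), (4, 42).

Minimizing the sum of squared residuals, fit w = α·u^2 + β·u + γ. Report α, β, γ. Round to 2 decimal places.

The normal equations are: 370·α + 38·β + 34·γ = 1058;  38·α + 34·β + 2·γ = 66;  34·α + 2·β + 6·γ = 98.
(Σu^2·u^2 = 370, Σu^2·u = 38, Σu^2 = 34, Σu·u = 34, Σu = 2, Σ1 = 6, Σu^2·w = 1058, Σu·w = 66, Σw = 98.)
Solving the 3×3 system (Gaussian elimination) gives α = 119/39, β = -281/195, γ = -31/65.

α = 3.05, β = -1.44, γ = -0.48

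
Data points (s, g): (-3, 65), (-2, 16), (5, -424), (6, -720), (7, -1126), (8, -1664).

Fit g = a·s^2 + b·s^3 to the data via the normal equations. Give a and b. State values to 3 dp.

a = -1.892, b = -3.014

Sums needed: Σs^2·s^2 = 8515, Σs^2·s^3 = 60201, Σs^3·s^3 = 442867.
For Aᵀg: Σs^2·g = -197541, Σs^3·g = -1448589.
Determinant 8515·442867 − 60201² = 146852104.
a = ((-197541)·442867 − 60201·(-1448589))/146852104 = -138941829/73426052; b = (8515·(-1448589) − 60201·(-197541))/146852104 = -221284797/73426052.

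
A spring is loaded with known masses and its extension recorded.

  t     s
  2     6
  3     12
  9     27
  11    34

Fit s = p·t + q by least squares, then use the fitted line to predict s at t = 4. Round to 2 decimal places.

ŝ = 13.19

The normal system XᵀX·[p, q]ᵀ = Xᵀs is [[215, 25]; [25, 4]]·[p, q]ᵀ = [665, 79]ᵀ.
Eliminating q: 4·(row 1) − 25·(row 2) gives 235·p = 4·665 − 25·79 = 685, so p = 137/47.
Then q = (79 − 25·(137/47))/4 = 72/47.
At t = 4: ŝ = (137/47)·(4) + (72/47)·(1) = 620/47.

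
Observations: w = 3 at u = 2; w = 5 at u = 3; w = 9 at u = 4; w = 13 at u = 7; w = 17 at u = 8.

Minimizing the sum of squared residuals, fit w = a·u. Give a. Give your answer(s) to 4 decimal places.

Normal-equation sums: Σu·u = 142.
And Σu·w = 284.
XᵀX·[a]ᵀ = Xᵀw becomes [[142]]·[a]ᵀ = [284]ᵀ.
Hence a = 284 / 142 ≈ 2.

a = 2.0000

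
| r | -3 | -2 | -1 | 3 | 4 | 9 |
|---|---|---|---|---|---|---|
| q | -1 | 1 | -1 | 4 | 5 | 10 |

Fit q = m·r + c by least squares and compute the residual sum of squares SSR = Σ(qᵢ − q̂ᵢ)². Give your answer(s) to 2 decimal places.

With design matrix M, MᵀM = [[120, 10]; [10, 6]] and Mᵀq = [124, 18]ᵀ.
Eliminating c: 6·(row 1) − 10·(row 2) gives 620·m = 6·124 − 10·18 = 564, so m = 141/155.
Then c = (18 − 10·(141/155))/6 = 46/31.
Residuals: 38/155, 207/155, -244/155, -33/155, -19/155, 51/155; SSR = 696/155.

SSR = 4.49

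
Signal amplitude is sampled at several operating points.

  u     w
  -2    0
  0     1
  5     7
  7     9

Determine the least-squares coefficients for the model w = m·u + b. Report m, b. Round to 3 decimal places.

With design matrix M, MᵀM = [[78, 10]; [10, 4]] and Mᵀw = [98, 17]ᵀ.
det = 78·4 − 10² = 212.
m = (98·4 − 10·17)/212 = 111/106; b = (78·17 − 10·98)/212 = 173/106.

m = 1.047, b = 1.632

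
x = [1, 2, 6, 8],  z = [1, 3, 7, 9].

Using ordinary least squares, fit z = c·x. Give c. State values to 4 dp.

c = 1.1524

Sums needed: Σx·x = 105.
Moment sums: Σx·z = 121.
Normal equations: [[105]]·[c]ᵀ = [121]ᵀ.
Hence c = 121 / 105 ≈ 1.15238.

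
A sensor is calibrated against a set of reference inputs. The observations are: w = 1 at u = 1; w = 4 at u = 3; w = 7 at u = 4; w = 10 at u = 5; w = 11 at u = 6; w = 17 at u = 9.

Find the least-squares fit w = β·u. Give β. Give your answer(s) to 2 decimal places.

β = 1.85

MᵀM·[β]ᵀ = Mᵀw reads: 168·β = 310.
(Σu·u = 168, Σu·w = 310.)
Hence β = 310 / 168 ≈ 1.84524.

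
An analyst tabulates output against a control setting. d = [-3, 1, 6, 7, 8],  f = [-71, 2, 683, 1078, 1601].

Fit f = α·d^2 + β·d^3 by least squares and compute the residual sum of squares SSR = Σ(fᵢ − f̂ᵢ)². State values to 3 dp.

SSR = 6.831

From the data, Σd^2·d^2 = 7875, Σd^2·d^3 = 57109, Σd^3·d^3 = 427179.
For Aᵀf: Σd^2·f = 179237, Σd^3·f = 1338913.
Normal equations: [[7875, 57109]; [57109, 427179]]·[α, β]ᵀ = [179237, 1338913]ᵀ.
Δ = 7875·427179 − 57109² = 102596744.
α = (179237·427179 − 57109·1338913)/102596744 = 2223911/2230364; β = (7875·1338913 − 57109·179237)/102596744 = 153947021/51298372.
Residuals: 27017789/25649186, -51250115/25649186, -14291692/12824593, -2632721/12824593, 8555457/12824593; SSR = 175212317/25649186.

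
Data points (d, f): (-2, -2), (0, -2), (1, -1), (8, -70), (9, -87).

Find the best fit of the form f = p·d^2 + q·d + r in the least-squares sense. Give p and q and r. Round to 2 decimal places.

Compute the Gram sums: Σd^2·d^2 = 10674, Σd^2·d = 1234, Σd^2 = 150, Σd·d = 150, Σd = 16, Σ1 = 5.
Moment sums: Σd^2·f = -11536, Σd·f = -1340, Σf = -162.
Normal equations: [[10674, 1234, 150]; [1234, 150, 16]; [150, 16, 5]]·[p, q, r]ᵀ = [-11536, -1340, -162]ᵀ.
Row-reducing yields p = -964/997, q = -934/997, r = -394/997.

p = -0.97, q = -0.94, r = -0.40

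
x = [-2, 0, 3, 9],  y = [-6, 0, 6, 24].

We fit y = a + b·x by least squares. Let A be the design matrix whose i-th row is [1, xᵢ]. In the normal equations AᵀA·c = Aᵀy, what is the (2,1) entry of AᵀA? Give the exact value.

10

Row 2 ↔ basis x, column 1 ↔ basis 1, so (AᵀA)_{2,1} = Σᵢ x = (-2)·(1) + (0)·(1) + (3)·(1) + (9)·(1) = 10.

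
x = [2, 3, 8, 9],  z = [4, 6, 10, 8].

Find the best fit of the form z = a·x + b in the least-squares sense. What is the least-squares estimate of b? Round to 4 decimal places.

b = 3.4324

Normal-equation sums: Σx·x = 158, Σx = 22, Σ1 = 4.
And Σx·z = 178, Σz = 28.
So AᵀA·[a, b]ᵀ = Aᵀz: [[158, 22]; [22, 4]]·[a, b]ᵀ = [178, 28]ᵀ.
Determinant 158·4 − 22² = 148.
a = (178·4 − 22·28)/148 = 24/37; b = (158·28 − 22·178)/148 = 127/37.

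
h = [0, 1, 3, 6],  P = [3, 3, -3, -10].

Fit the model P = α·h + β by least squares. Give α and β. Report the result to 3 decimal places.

Forming MᵀM = [[46, 10]; [10, 4]] and MᵀP = [-66, -7]ᵀ gives MᵀM·[α, β]ᵀ = MᵀP.
Eliminating β: 4·(row 1) − 10·(row 2) gives 84·α = 4·(-66) − 10·(-7) = -194, so α = -97/42.
Then β = ((-7) − 10·(-97/42))/4 = 169/42.

α = -2.310, β = 4.024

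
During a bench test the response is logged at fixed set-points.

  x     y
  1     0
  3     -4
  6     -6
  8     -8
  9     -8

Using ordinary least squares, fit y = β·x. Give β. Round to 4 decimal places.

With design matrix M, MᵀM = [[191]] and Mᵀy = [-184]ᵀ.
β = (-184)/191 = -0.963351.

β = -0.9634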